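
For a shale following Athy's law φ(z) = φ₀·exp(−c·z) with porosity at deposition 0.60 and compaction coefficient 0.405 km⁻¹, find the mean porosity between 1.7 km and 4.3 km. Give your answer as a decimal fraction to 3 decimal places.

⟨φ⟩ = (1/(z₂−z₁)) ∫ φ₀ e^(−cz) dz = φ₀·(e^(−c·z₁) − e^(−c·z₂)) / (c·(z₂−z₁))
e^(−0.405×1.7) = 0.5023; e^(−0.405×4.3) = 0.1753
⟨φ⟩ = 0.6 × (0.5023 − 0.1753) / (0.405 × 2.6) = 0.6 × 0.3106 = 0.1864

0.186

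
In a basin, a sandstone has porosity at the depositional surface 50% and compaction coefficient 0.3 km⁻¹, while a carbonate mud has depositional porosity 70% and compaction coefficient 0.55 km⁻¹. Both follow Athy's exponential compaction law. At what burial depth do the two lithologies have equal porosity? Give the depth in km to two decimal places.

1.35 km

Set n₀ₐ e^(−cₐd) = n₀ᵦ e^(−cᵦd) ⇒ ln(n₀ₐ/n₀ᵦ) = (cₐ − cᵦ)·d
d = ln(0.5/0.7) / (0.3 − 0.55) = -0.3365 / -0.25 = 1.346 km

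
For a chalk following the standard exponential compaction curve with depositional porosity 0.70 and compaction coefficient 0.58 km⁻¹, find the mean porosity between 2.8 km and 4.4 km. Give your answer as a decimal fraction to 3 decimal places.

0.090

⟨phi⟩ = (1/(Z₂−Z₁)) ∫ phi₀ e^(−cZ) dZ = phi₀·(e^(−c·Z₁) − e^(−c·Z₂)) / (c·(Z₂−Z₁))
e^(−0.58×2.8) = 0.1971; e^(−0.58×4.4) = 0.0779
⟨phi⟩ = 0.7 × (0.1971 − 0.0779) / (0.58 × 1.6) = 0.7 × 0.1284 = 0.0899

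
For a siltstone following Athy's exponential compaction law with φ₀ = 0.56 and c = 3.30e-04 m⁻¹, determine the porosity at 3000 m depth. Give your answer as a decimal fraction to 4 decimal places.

Working in km (1 km = 1000 m; c in km⁻¹ = c in m⁻¹ × 1000):
φ = φ₀·exp(−c·z) = 0.56 × exp(−0.33 × 3) = 0.56 × exp(−0.99)
  = 0.56 × 0.3716 = 0.2081

0.2081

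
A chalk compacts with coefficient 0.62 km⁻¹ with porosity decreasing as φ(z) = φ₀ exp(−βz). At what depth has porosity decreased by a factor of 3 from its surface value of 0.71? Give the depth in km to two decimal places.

φ/φ₀ = 1/3 ⇒ exp(−β·z) = 1/3 ⇒ z = ln(3) / β
z = 1.0986 / 0.62 = 1.772 km

1.77 km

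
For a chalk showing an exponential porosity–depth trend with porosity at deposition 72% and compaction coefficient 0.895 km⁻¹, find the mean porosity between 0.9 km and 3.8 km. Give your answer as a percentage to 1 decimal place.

11.5%

⟨φ⟩ = (1/(z₂−z₁)) ∫ φ₀ e^(−βz) dz = φ₀·(e^(−β·z₁) − e^(−β·z₂)) / (β·(z₂−z₁))
e^(−0.895×0.9) = 0.4469; e^(−0.895×3.8) = 0.0333
⟨φ⟩ = 0.72 × (0.4469 − 0.0333) / (0.895 × 2.9) = 0.72 × 0.1593 = 0.1147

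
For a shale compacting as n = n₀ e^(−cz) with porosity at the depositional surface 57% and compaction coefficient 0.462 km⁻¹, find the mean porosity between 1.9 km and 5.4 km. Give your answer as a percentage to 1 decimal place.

11.7%

⟨n⟩ = (1/(z₂−z₁)) ∫ n₀ e^(−cz) dz = n₀·(e^(−c·z₁) − e^(−c·z₂)) / (c·(z₂−z₁))
e^(−0.462×1.9) = 0.4157; e^(−0.462×5.4) = 0.0825
⟨n⟩ = 0.57 × (0.4157 − 0.0825) / (0.462 × 3.5) = 0.57 × 0.2061 = 0.1174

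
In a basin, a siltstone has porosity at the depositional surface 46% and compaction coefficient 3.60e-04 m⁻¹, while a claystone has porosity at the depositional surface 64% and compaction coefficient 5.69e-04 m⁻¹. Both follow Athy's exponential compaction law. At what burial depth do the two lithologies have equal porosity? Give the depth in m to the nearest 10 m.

Working in km (1 km = 1000 m; β in km⁻¹ = β in m⁻¹ × 1000):
Set phi₀ₐ e^(−βₐZ) = phi₀ᵦ e^(−βᵦZ) ⇒ ln(phi₀ₐ/phi₀ᵦ) = (βₐ − βᵦ)·Z
Z = ln(0.46/0.64) / (0.36 − 0.569) = -0.3302 / -0.209 = 1.580 km

1580 m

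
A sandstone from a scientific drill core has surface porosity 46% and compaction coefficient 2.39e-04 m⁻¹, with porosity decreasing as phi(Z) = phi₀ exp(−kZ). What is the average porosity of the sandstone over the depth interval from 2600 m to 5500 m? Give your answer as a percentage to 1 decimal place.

17.8%

Working in km (1 km = 1000 m; k in km⁻¹ = k in m⁻¹ × 1000):
⟨phi⟩ = (1/(Z₂−Z₁)) ∫ phi₀ e^(−kZ) dZ = phi₀·(e^(−k·Z₁) − e^(−k·Z₂)) / (k·(Z₂−Z₁))
e^(−0.239×2.6) = 0.5372; e^(−0.239×5.5) = 0.2686
⟨phi⟩ = 0.46 × (0.5372 − 0.2686) / (0.239 × 2.9) = 0.46 × 0.3875 = 0.1783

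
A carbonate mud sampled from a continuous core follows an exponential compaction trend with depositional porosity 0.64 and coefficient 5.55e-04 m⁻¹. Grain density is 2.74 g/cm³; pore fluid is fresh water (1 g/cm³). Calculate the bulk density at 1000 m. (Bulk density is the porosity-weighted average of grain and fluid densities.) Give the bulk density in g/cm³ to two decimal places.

Working in km (1 km = 1000 m; k in km⁻¹ = k in m⁻¹ × 1000):
Porosity at depth: phi = 0.64·exp(−0.555×1) = 0.64×0.5741 = 0.3674
Bulk density: ρ_b = (1−phi)ρ_g + phi·ρ_f = 0.6326×2.74 + 0.3674×1
       = 1.733 + 0.367 = 2.101 g/cm³

2.10 g/cm³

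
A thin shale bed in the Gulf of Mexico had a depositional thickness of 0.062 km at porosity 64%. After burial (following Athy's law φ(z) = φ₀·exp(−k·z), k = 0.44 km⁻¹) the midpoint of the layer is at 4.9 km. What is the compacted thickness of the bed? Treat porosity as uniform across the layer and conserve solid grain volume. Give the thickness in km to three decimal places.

Porosity at 4.9 km: φ = 0.64·exp(−0.44×4.9) = 0.0741
Solid-volume conservation: h(1−φ) = h₀(1−φ₀) ⇒ h = h₀·(1−φ₀)/(1−φ)
h = 0.062 × (1 − 0.64)/(1 − 0.0741) = 0.062 × 0.3888 = 0.0241 km

0.024 km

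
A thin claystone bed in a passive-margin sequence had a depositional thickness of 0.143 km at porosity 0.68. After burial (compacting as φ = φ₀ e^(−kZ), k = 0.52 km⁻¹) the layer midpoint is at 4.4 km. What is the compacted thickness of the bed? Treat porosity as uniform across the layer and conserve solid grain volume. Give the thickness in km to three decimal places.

0.049 km

Porosity at 4.4 km: φ = 0.68·exp(−0.52×4.4) = 0.0690
Solid-volume conservation: h(1−φ) = h₀(1−φ₀) ⇒ h = h₀·(1−φ₀)/(1−φ)
h = 0.143 × (1 − 0.68)/(1 − 0.0690) = 0.143 × 0.3437 = 0.0492 km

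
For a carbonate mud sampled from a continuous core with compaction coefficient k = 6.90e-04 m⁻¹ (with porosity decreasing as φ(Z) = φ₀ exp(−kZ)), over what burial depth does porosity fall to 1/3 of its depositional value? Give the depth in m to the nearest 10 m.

1590 m

Working in km (1 km = 1000 m; k in km⁻¹ = k in m⁻¹ × 1000):
φ/φ₀ = 1/3 ⇒ exp(−k·Z) = 1/3 ⇒ Z = ln(3) / k
Z = 1.0986 / 0.69 = 1.592 km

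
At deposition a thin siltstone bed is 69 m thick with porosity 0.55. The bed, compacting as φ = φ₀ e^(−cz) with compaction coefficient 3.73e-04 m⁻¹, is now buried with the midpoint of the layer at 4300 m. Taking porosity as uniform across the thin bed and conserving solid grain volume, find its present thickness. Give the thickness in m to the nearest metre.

35 m

Working in km (1 km = 1000 m; c in km⁻¹ = c in m⁻¹ × 1000):
Porosity at 4.3 km: φ = 0.55·exp(−0.373×4.3) = 0.1106
Solid-volume conservation: h(1−φ) = h₀(1−φ₀) ⇒ h = h₀·(1−φ₀)/(1−φ)
h = 0.069 × (1 − 0.55)/(1 − 0.1106) = 0.069 × 0.5060 = 0.0349 km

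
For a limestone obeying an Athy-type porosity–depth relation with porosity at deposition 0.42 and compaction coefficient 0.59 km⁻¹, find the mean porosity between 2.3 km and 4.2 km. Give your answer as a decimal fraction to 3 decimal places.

0.065

⟨phi⟩ = (1/(z₂−z₁)) ∫ phi₀ e^(−βz) dz = phi₀·(e^(−β·z₁) − e^(−β·z₂)) / (β·(z₂−z₁))
e^(−0.59×2.3) = 0.2574; e^(−0.59×4.2) = 0.0839
⟨phi⟩ = 0.42 × (0.2574 − 0.0839) / (0.59 × 1.9) = 0.42 × 0.1548 = 0.0650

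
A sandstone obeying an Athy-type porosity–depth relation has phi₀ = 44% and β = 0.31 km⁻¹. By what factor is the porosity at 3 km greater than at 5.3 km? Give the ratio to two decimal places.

2.04

phi(Z₁)/phi(Z₂) = e^(−β·Z₁)/e^(−β·Z₂) = e^{β(Z₂−Z₁)}
= exp(0.31 × 2.3) = exp(0.713) = 2.0401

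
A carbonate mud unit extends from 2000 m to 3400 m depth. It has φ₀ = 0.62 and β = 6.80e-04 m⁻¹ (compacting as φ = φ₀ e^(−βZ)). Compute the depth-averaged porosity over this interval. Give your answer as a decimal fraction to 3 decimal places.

0.103

Working in km (1 km = 1000 m; β in km⁻¹ = β in m⁻¹ × 1000):
⟨φ⟩ = (1/(Z₂−Z₁)) ∫ φ₀ e^(−βZ) dZ = φ₀·(e^(−β·Z₁) − e^(−β·Z₂)) / (β·(Z₂−Z₁))
e^(−0.68×2) = 0.2567; e^(−0.68×3.4) = 0.0991
⟨φ⟩ = 0.62 × (0.2567 − 0.0991) / (0.68 × 1.4) = 0.62 × 0.1655 = 0.1026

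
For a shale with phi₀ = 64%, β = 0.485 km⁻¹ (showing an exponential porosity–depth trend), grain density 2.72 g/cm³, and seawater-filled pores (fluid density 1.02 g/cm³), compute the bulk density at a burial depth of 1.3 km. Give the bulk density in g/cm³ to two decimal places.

Porosity at depth: phi = 0.64·exp(−0.485×1.3) = 0.64×0.5323 = 0.3407
Bulk density: ρ_b = (1−phi)ρ_g + phi·ρ_f = 0.6593×2.72 + 0.3407×1.02
       = 1.793 + 0.348 = 2.141 g/cm³

2.14 g/cm³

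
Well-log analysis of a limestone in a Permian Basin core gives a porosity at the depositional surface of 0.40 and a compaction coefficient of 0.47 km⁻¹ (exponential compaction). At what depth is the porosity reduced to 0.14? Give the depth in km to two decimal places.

Invert Athy's law: Z = ln(n₀/n) / c
Z = ln(0.4/0.14) / 0.47 = ln(2.857) / 0.47 = 1.0498 / 0.47 = 2.234 km

2.23 km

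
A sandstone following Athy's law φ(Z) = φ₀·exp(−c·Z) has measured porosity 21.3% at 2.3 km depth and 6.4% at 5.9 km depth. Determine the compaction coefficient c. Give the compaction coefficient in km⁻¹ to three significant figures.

0.334 km⁻¹

Athy: φ(Z) = φ₀ e^(−cZ) ⇒ φ₁/φ₂ = e^{c(Z₂−Z₁)} ⇒ c = ln(φ₁/φ₂)/(Z₂−Z₁)
c = ln(0.213/0.064) / (5.9 − 2.3) = ln(3.328) / 3.6 = 1.2024 / 3.6 = 0.334 km⁻¹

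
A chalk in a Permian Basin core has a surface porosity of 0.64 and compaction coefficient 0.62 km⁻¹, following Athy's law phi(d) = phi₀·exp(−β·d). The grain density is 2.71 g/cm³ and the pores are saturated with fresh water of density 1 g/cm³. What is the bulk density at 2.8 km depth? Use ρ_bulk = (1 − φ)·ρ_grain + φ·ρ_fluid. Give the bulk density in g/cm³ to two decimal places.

Porosity at depth: phi = 0.64·exp(−0.62×2.8) = 0.64×0.1762 = 0.1128
Bulk density: ρ_b = (1−phi)ρ_g + phi·ρ_f = 0.8872×2.71 + 0.1128×1
       = 2.404 + 0.113 = 2.517 g/cm³

2.52 g/cm³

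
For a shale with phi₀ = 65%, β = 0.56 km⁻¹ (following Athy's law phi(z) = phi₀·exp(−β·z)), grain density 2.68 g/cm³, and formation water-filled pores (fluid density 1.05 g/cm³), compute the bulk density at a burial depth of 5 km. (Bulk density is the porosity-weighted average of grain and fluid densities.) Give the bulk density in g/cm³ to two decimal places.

2.62 g/cm³

Porosity at depth: phi = 0.65·exp(−0.56×5) = 0.65×0.0608 = 0.0395
Bulk density: ρ_b = (1−phi)ρ_g + phi·ρ_f = 0.9605×2.68 + 0.0395×1.05
       = 2.574 + 0.042 = 2.616 g/cm³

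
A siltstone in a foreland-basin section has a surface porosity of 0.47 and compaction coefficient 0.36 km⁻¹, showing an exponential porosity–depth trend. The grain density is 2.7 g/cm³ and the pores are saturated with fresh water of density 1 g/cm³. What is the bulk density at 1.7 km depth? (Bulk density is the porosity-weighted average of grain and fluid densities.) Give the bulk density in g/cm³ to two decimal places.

Porosity at depth: phi = 0.47·exp(−0.36×1.7) = 0.47×0.5423 = 0.2549
Bulk density: ρ_b = (1−phi)ρ_g + phi·ρ_f = 0.7451×2.7 + 0.2549×1
       = 2.012 + 0.255 = 2.267 g/cm³

2.27 g/cm³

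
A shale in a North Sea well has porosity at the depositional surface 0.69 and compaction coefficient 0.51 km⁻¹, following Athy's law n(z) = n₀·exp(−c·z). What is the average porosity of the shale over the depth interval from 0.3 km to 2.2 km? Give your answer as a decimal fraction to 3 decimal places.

0.379

⟨n⟩ = (1/(z₂−z₁)) ∫ n₀ e^(−cz) dz = n₀·(e^(−c·z₁) − e^(−c·z₂)) / (c·(z₂−z₁))
e^(−0.51×0.3) = 0.8581; e^(−0.51×2.2) = 0.3256
⟨n⟩ = 0.69 × (0.8581 − 0.3256) / (0.51 × 1.9) = 0.69 × 0.5495 = 0.3792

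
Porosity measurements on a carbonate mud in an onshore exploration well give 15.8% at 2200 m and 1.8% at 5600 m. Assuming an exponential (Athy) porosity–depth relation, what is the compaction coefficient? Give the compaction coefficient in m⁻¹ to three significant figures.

Working in km (1 km = 1000 m; c in km⁻¹ = c in m⁻¹ × 1000):
Athy: n(d) = n₀ e^(−cd) ⇒ n₁/n₂ = e^{c(d₂−d₁)} ⇒ c = ln(n₁/n₂)/(d₂−d₁)
c = ln(0.158/0.018) / (5.6 − 2.2) = ln(8.778) / 3.4 = 2.1722 / 3.4 = 0.6389 km⁻¹

0.000639 m⁻¹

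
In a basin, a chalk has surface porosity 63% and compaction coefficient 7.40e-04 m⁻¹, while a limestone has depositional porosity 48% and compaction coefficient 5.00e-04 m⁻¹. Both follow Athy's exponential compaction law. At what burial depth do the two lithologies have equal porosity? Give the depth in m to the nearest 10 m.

Working in km (1 km = 1000 m; k in km⁻¹ = k in m⁻¹ × 1000):
Set φ₀ₐ e^(−kₐd) = φ₀ᵦ e^(−kᵦd) ⇒ ln(φ₀ₐ/φ₀ᵦ) = (kₐ − kᵦ)·d
d = ln(0.63/0.48) / (0.74 − 0.5) = 0.2719 / 0.24 = 1.133 km

1130 m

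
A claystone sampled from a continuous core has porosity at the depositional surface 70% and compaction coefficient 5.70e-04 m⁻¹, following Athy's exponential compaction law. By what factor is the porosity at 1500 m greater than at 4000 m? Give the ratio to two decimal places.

Working in km (1 km = 1000 m; c in km⁻¹ = c in m⁻¹ × 1000):
φ(Z₁)/φ(Z₂) = e^(−c·Z₁)/e^(−c·Z₂) = e^{c(Z₂−Z₁)}
= exp(0.57 × 2.5) = exp(1.425) = 4.1579

4.16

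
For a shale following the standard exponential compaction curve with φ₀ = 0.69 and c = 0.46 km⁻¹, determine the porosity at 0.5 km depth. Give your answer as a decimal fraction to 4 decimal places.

φ = φ₀·exp(−c·d) = 0.69 × exp(−0.46 × 0.5) = 0.69 × exp(−0.23)
  = 0.69 × 0.7945 = 0.5482

0.5482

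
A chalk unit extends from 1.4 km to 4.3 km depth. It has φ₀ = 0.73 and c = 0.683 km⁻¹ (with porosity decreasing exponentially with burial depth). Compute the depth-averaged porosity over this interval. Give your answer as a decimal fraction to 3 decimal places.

⟨φ⟩ = (1/(d₂−d₁)) ∫ φ₀ e^(−cd) dd = φ₀·(e^(−c·d₁) − e^(−c·d₂)) / (c·(d₂−d₁))
e^(−0.683×1.4) = 0.3844; e^(−0.683×4.3) = 0.0530
⟨φ⟩ = 0.73 × (0.3844 − 0.0530) / (0.683 × 2.9) = 0.73 × 0.1673 = 0.1221

0.122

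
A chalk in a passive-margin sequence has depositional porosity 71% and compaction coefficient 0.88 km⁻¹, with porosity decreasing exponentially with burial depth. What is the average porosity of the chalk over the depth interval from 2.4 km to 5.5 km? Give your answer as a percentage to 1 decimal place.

2.9%

⟨φ⟩ = (1/(Z₂−Z₁)) ∫ φ₀ e^(−βZ) dZ = φ₀·(e^(−β·Z₁) − e^(−β·Z₂)) / (β·(Z₂−Z₁))
e^(−0.88×2.4) = 0.1210; e^(−0.88×5.5) = 0.0079
⟨φ⟩ = 0.71 × (0.1210 − 0.0079) / (0.88 × 3.1) = 0.71 × 0.0415 = 0.0294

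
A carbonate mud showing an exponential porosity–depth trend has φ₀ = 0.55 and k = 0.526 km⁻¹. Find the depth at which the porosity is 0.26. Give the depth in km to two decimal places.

1.42 km

Invert Athy's law: z = ln(φ₀/φ) / k
z = ln(0.55/0.26) / 0.526 = ln(2.115) / 0.526 = 0.7492 / 0.526 = 1.424 km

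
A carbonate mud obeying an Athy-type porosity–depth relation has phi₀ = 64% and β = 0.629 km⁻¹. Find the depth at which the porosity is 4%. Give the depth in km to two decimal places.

4.41 km

Invert Athy's law: d = ln(phi₀/phi) / β
d = ln(0.64/0.04) / 0.629 = ln(16) / 0.629 = 2.7726 / 0.629 = 4.408 km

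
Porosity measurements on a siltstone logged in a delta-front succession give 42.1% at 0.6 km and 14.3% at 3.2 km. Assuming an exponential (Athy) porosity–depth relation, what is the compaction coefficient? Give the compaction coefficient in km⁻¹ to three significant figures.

Athy: n(Z) = n₀ e^(−βZ) ⇒ n₁/n₂ = e^{β(Z₂−Z₁)} ⇒ β = ln(n₁/n₂)/(Z₂−Z₁)
β = ln(0.421/0.143) / (3.2 − 0.6) = ln(2.944) / 2.6 = 1.0798 / 2.6 = 0.4153 km⁻¹

0.415 km⁻¹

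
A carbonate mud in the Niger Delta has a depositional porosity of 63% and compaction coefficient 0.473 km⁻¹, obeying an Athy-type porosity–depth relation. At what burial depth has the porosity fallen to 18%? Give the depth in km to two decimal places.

2.65 km

Invert Athy's law: z = ln(φ₀/φ) / c
z = ln(0.63/0.18) / 0.473 = ln(3.5) / 0.473 = 1.2528 / 0.473 = 2.649 km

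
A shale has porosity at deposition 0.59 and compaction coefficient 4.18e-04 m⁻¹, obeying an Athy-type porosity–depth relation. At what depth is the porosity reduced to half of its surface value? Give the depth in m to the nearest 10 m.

Working in km (1 km = 1000 m; k in km⁻¹ = k in m⁻¹ × 1000):
n/n₀ = 1/2 ⇒ exp(−k·Z) = 1/2 ⇒ Z = ln(2) / k
Z = 0.6931 / 0.418 = 1.658 km

1660 m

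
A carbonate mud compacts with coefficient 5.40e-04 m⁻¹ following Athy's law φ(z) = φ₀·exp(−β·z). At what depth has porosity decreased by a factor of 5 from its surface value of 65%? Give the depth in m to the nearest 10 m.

Working in km (1 km = 1000 m; β in km⁻¹ = β in m⁻¹ × 1000):
φ/φ₀ = 1/5 ⇒ exp(−β·z) = 1/5 ⇒ z = ln(5) / β
z = 1.6094 / 0.54 = 2.980 km

2980 m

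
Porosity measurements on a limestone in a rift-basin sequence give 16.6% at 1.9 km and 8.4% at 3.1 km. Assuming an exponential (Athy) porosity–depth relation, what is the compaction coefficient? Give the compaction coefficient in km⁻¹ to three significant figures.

Athy: n(z) = n₀ e^(−βz) ⇒ n₁/n₂ = e^{β(z₂−z₁)} ⇒ β = ln(n₁/n₂)/(z₂−z₁)
β = ln(0.166/0.084) / (3.1 − 1.9) = ln(1.976) / 1.2 = 0.6812 / 1.2 = 0.5676 km⁻¹

0.568 km⁻¹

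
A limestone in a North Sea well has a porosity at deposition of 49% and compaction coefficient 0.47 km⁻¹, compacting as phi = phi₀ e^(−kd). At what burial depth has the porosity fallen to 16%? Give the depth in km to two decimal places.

2.38 km

Invert Athy's law: d = ln(phi₀/phi) / k
d = ln(0.49/0.16) / 0.47 = ln(3.062) / 0.47 = 1.1192 / 0.47 = 2.381 km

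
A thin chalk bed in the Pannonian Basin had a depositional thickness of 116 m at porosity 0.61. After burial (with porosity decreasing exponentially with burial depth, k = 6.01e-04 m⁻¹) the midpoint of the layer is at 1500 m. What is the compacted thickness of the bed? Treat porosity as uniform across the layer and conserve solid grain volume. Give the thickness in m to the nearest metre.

60 m

Working in km (1 km = 1000 m; k in km⁻¹ = k in m⁻¹ × 1000):
Porosity at 1.5 km: n = 0.61·exp(−0.601×1.5) = 0.2476
Solid-volume conservation: h(1−n) = h₀(1−n₀) ⇒ h = h₀·(1−n₀)/(1−n)
h = 0.116 × (1 − 0.61)/(1 − 0.2476) = 0.116 × 0.5184 = 0.0601 km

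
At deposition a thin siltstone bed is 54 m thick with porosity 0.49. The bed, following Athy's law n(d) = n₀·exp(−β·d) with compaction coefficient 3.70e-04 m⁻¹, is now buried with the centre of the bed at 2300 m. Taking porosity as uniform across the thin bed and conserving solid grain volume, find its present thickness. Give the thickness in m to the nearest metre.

35 m

Working in km (1 km = 1000 m; β in km⁻¹ = β in m⁻¹ × 1000):
Porosity at 2.3 km: n = 0.49·exp(−0.37×2.3) = 0.2092
Solid-volume conservation: h(1−n) = h₀(1−n₀) ⇒ h = h₀·(1−n₀)/(1−n)
h = 0.054 × (1 − 0.49)/(1 − 0.2092) = 0.054 × 0.6449 = 0.0348 km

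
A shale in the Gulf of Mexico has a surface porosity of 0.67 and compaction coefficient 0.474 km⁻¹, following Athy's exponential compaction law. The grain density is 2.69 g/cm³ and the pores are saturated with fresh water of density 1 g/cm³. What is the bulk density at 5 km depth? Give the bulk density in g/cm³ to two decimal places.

Porosity at depth: n = 0.67·exp(−0.474×5) = 0.67×0.0935 = 0.0626
Bulk density: ρ_b = (1−n)ρ_g + n·ρ_f = 0.9374×2.69 + 0.0626×1
       = 2.522 + 0.063 = 2.584 g/cm³

2.58 g/cm³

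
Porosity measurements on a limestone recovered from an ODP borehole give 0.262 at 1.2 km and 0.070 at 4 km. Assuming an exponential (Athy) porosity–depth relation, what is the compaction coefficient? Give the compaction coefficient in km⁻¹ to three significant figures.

Athy: φ(Z) = φ₀ e^(−βZ) ⇒ φ₁/φ₂ = e^{β(Z₂−Z₁)} ⇒ β = ln(φ₁/φ₂)/(Z₂−Z₁)
β = ln(0.262/0.07) / (4 − 1.2) = ln(3.743) / 2.8 = 1.3198 / 2.8 = 0.4714 km⁻¹

0.471 km⁻¹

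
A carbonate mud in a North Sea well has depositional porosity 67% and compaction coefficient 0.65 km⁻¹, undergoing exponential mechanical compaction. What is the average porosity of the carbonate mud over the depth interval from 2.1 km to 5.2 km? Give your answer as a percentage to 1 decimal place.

⟨φ⟩ = (1/(Z₂−Z₁)) ∫ φ₀ e^(−βZ) dZ = φ₀·(e^(−β·Z₁) − e^(−β·Z₂)) / (β·(Z₂−Z₁))
e^(−0.65×2.1) = 0.2554; e^(−0.65×5.2) = 0.0340
⟨φ⟩ = 0.67 × (0.2554 − 0.0340) / (0.65 × 3.1) = 0.67 × 0.1098 = 0.0736

7.4%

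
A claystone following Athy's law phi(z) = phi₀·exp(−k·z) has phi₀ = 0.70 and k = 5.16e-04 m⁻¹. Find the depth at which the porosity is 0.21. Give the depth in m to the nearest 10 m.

Working in km (1 km = 1000 m; k in km⁻¹ = k in m⁻¹ × 1000):
Invert Athy's law: z = ln(phi₀/phi) / k
z = ln(0.7/0.21) / 0.516 = ln(3.333) / 0.516 = 1.2040 / 0.516 = 2.333 km

2330 m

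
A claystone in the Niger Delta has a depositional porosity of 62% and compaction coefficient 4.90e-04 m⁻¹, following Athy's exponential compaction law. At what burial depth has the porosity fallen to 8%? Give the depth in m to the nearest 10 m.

Working in km (1 km = 1000 m; β in km⁻¹ = β in m⁻¹ × 1000):
Invert Athy's law: d = ln(phi₀/phi) / β
d = ln(0.62/0.08) / 0.49 = ln(7.75) / 0.49 = 2.0477 / 0.49 = 4.179 km

4180 m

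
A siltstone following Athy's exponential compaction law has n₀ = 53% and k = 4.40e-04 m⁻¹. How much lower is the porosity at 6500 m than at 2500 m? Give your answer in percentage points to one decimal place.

Working in km (1 km = 1000 m; k in km⁻¹ = k in m⁻¹ × 1000):
n(2.5) = 0.53·e^(−0.44×2.5) = 0.1764
n(6.5) = 0.53·e^(−0.44×6.5) = 0.0304
Δn = 0.1764 − 0.0304 = 0.1461

14.6 percentage points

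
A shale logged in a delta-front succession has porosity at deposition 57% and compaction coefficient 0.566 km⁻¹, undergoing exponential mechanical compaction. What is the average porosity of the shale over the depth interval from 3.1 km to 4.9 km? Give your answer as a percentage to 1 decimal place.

6.2%

⟨n⟩ = (1/(d₂−d₁)) ∫ n₀ e^(−βd) dd = n₀·(e^(−β·d₁) − e^(−β·d₂)) / (β·(d₂−d₁))
e^(−0.566×3.1) = 0.1730; e^(−0.566×4.9) = 0.0624
⟨n⟩ = 0.57 × (0.1730 − 0.0624) / (0.566 × 1.8) = 0.57 × 0.1085 = 0.0618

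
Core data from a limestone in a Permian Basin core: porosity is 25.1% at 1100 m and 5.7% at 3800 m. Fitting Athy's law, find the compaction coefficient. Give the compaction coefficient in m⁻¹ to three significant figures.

Working in km (1 km = 1000 m; β in km⁻¹ = β in m⁻¹ × 1000):
Athy: phi(d) = phi₀ e^(−βd) ⇒ phi₁/phi₂ = e^{β(d₂−d₁)} ⇒ β = ln(phi₁/phi₂)/(d₂−d₁)
β = ln(0.251/0.057) / (3.8 − 1.1) = ln(4.404) / 2.7 = 1.4824 / 2.7 = 0.549 km⁻¹

0.000549 m⁻¹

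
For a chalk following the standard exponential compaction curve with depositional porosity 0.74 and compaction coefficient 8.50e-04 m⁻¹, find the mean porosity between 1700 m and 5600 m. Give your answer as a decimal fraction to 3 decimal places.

0.051

Working in km (1 km = 1000 m; k in km⁻¹ = k in m⁻¹ × 1000):
⟨n⟩ = (1/(d₂−d₁)) ∫ n₀ e^(−kd) dd = n₀·(e^(−k·d₁) − e^(−k·d₂)) / (k·(d₂−d₁))
e^(−0.85×1.7) = 0.2357; e^(−0.85×5.6) = 0.0086
⟨n⟩ = 0.74 × (0.2357 − 0.0086) / (0.85 × 3.9) = 0.74 × 0.0685 = 0.0507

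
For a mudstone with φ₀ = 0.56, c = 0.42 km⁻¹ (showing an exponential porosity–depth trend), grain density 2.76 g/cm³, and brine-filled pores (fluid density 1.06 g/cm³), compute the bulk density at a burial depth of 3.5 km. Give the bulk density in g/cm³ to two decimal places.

Porosity at depth: φ = 0.56·exp(−0.42×3.5) = 0.56×0.2299 = 0.1288
Bulk density: ρ_b = (1−φ)ρ_g + φ·ρ_f = 0.8712×2.76 + 0.1288×1.06
       = 2.405 + 0.136 = 2.541 g/cm³

2.54 g/cm³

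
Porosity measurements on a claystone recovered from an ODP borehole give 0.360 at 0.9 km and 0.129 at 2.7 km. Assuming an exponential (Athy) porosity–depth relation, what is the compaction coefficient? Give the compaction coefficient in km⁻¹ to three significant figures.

Athy: φ(Z) = φ₀ e^(−βZ) ⇒ φ₁/φ₂ = e^{β(Z₂−Z₁)} ⇒ β = ln(φ₁/φ₂)/(Z₂−Z₁)
β = ln(0.36/0.129) / (2.7 − 0.9) = ln(2.791) / 1.8 = 1.0263 / 1.8 = 0.5702 km⁻¹

0.570 km⁻¹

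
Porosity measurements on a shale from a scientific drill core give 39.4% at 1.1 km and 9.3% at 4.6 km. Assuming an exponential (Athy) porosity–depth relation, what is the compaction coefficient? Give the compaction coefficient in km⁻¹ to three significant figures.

0.413 km⁻¹

Athy: n(d) = n₀ e^(−βd) ⇒ n₁/n₂ = e^{β(d₂−d₁)} ⇒ β = ln(n₁/n₂)/(d₂−d₁)
β = ln(0.394/0.093) / (4.6 − 1.1) = ln(4.237) / 3.5 = 1.4438 / 3.5 = 0.4125 km⁻¹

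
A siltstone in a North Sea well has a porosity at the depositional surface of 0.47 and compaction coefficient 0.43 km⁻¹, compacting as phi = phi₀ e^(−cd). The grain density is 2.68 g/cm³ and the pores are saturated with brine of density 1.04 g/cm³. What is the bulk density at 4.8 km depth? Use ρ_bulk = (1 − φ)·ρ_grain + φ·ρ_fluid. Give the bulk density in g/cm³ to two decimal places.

Porosity at depth: phi = 0.47·exp(−0.43×4.8) = 0.47×0.1269 = 0.0597
Bulk density: ρ_b = (1−phi)ρ_g + phi·ρ_f = 0.9403×2.68 + 0.0597×1.04
       = 2.520 + 0.062 = 2.582 g/cm³

2.58 g/cm³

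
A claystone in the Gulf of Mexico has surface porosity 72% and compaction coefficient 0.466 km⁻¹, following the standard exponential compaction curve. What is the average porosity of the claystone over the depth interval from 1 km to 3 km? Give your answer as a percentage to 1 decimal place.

⟨n⟩ = (1/(z₂−z₁)) ∫ n₀ e^(−cz) dz = n₀·(e^(−c·z₁) − e^(−c·z₂)) / (c·(z₂−z₁))
e^(−0.466×1) = 0.6275; e^(−0.466×3) = 0.2471
⟨n⟩ = 0.72 × (0.6275 − 0.2471) / (0.466 × 2) = 0.72 × 0.4082 = 0.2939

29.4%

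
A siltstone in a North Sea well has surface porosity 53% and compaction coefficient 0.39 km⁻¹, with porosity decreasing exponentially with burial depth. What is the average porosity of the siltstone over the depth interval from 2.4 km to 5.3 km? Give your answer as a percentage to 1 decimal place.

12.4%

⟨phi⟩ = (1/(z₂−z₁)) ∫ phi₀ e^(−cz) dz = phi₀·(e^(−c·z₁) − e^(−c·z₂)) / (c·(z₂−z₁))
e^(−0.39×2.4) = 0.3922; e^(−0.39×5.3) = 0.1266
⟨phi⟩ = 0.53 × (0.3922 − 0.1266) / (0.39 × 2.9) = 0.53 × 0.2349 = 0.1245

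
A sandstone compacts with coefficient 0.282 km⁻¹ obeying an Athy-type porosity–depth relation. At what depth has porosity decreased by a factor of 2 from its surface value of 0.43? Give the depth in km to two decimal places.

φ/φ₀ = 1/2 ⇒ exp(−β·Z) = 1/2 ⇒ Z = ln(2) / β
Z = 0.6931 / 0.282 = 2.458 km

2.46 km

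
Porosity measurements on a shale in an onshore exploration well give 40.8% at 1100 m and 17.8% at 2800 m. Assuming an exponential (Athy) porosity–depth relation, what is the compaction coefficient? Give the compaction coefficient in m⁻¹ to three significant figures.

Working in km (1 km = 1000 m; β in km⁻¹ = β in m⁻¹ × 1000):
Athy: n(z) = n₀ e^(−βz) ⇒ n₁/n₂ = e^{β(z₂−z₁)} ⇒ β = ln(n₁/n₂)/(z₂−z₁)
β = ln(0.408/0.178) / (2.8 − 1.1) = ln(2.292) / 1.7 = 0.8295 / 1.7 = 0.4879 km⁻¹

0.000488 m⁻¹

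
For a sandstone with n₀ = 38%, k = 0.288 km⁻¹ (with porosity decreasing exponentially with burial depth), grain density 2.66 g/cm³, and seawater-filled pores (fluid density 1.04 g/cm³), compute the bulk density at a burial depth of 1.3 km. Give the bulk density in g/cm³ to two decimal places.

2.24 g/cm³

Porosity at depth: n = 0.38·exp(−0.288×1.3) = 0.38×0.6877 = 0.2613
Bulk density: ρ_b = (1−n)ρ_g + n·ρ_f = 0.7387×2.66 + 0.2613×1.04
       = 1.965 + 0.272 = 2.237 g/cm³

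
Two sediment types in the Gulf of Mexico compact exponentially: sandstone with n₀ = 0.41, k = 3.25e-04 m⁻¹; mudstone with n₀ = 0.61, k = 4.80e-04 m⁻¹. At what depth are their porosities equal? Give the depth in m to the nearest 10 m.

2560 m

Working in km (1 km = 1000 m; k in km⁻¹ = k in m⁻¹ × 1000):
Set n₀ₐ e^(−kₐz) = n₀ᵦ e^(−kᵦz) ⇒ ln(n₀ₐ/n₀ᵦ) = (kₐ − kᵦ)·z
z = ln(0.41/0.61) / (0.325 − 0.48) = -0.3973 / -0.155 = 2.563 km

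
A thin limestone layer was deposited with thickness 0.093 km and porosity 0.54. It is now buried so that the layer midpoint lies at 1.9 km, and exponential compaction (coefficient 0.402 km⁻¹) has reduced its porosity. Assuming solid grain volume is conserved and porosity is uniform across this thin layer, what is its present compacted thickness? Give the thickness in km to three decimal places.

Porosity at 1.9 km: φ = 0.54·exp(−0.402×1.9) = 0.2516
Solid-volume conservation: h(1−φ) = h₀(1−φ₀) ⇒ h = h₀·(1−φ₀)/(1−φ)
h = 0.093 × (1 − 0.54)/(1 − 0.2516) = 0.093 × 0.6146 = 0.0572 km

0.057 km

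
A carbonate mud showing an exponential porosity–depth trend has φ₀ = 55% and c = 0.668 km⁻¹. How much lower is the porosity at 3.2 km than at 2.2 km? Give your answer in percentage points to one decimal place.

6.2 percentage points

φ(2.2) = 0.55·e^(−0.668×2.2) = 0.1265
φ(3.2) = 0.55·e^(−0.668×3.2) = 0.0649
Δφ = 0.1265 − 0.0649 = 0.0616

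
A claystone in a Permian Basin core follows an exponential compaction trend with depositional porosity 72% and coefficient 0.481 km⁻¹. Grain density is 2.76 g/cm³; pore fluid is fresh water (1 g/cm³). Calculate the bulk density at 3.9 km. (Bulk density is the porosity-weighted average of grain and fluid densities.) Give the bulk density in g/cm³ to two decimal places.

Porosity at depth: φ = 0.72·exp(−0.481×3.9) = 0.72×0.1532 = 0.1103
Bulk density: ρ_b = (1−φ)ρ_g + φ·ρ_f = 0.8897×2.76 + 0.1103×1
       = 2.456 + 0.110 = 2.566 g/cm³

2.57 g/cm³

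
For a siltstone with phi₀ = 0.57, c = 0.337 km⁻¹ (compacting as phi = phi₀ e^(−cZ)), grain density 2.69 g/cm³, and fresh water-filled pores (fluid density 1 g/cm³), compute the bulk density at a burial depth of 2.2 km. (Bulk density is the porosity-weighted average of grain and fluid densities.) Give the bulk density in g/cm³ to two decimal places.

2.23 g/cm³

Porosity at depth: phi = 0.57·exp(−0.337×2.2) = 0.57×0.4764 = 0.2716
Bulk density: ρ_b = (1−phi)ρ_g + phi·ρ_f = 0.7284×2.69 + 0.2716×1
       = 1.959 + 0.272 = 2.231 g/cm³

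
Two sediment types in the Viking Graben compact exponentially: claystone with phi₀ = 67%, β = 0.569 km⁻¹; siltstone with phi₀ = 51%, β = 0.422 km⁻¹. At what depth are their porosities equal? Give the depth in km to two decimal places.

1.86 km

Set phi₀ₐ e^(−βₐd) = phi₀ᵦ e^(−βᵦd) ⇒ ln(phi₀ₐ/phi₀ᵦ) = (βₐ − βᵦ)·d
d = ln(0.67/0.51) / (0.569 − 0.422) = 0.2729 / 0.147 = 1.856 km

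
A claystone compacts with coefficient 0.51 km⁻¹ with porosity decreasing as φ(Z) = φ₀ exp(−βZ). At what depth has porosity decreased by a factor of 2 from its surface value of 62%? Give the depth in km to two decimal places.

1.36 km

φ/φ₀ = 1/2 ⇒ exp(−β·Z) = 1/2 ⇒ Z = ln(2) / β
Z = 0.6931 / 0.51 = 1.359 km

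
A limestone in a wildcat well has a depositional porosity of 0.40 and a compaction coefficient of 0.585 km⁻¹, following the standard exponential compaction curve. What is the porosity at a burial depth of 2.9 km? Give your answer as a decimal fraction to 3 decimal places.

0.073

phi = phi₀·exp(−β·d) = 0.4 × exp(−0.585 × 2.9) = 0.4 × exp(−1.696)
  = 0.4 × 0.1833 = 0.0733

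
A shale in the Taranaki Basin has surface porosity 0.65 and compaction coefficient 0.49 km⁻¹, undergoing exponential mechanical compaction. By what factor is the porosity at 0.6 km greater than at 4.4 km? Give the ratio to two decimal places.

6.44

n(d₁)/n(d₂) = e^(−c·d₁)/e^(−c·d₂) = e^{c(d₂−d₁)}
= exp(0.49 × 3.8) = exp(1.862) = 6.4366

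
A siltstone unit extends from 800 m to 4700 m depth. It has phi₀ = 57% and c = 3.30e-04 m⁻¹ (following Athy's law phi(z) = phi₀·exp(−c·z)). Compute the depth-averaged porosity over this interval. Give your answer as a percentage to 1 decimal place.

24.6%

Working in km (1 km = 1000 m; c in km⁻¹ = c in m⁻¹ × 1000):
⟨phi⟩ = (1/(z₂−z₁)) ∫ phi₀ e^(−cz) dz = phi₀·(e^(−c·z₁) − e^(−c·z₂)) / (c·(z₂−z₁))
e^(−0.33×0.8) = 0.7680; e^(−0.33×4.7) = 0.2120
⟨phi⟩ = 0.57 × (0.7680 − 0.2120) / (0.33 × 3.9) = 0.57 × 0.4320 = 0.2462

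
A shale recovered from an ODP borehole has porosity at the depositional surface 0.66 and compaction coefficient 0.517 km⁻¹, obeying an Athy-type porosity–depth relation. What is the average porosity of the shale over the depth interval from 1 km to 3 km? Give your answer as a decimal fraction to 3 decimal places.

⟨n⟩ = (1/(d₂−d₁)) ∫ n₀ e^(−βd) dd = n₀·(e^(−β·d₁) − e^(−β·d₂)) / (β·(d₂−d₁))
e^(−0.517×1) = 0.5963; e^(−0.517×3) = 0.2120
⟨n⟩ = 0.66 × (0.5963 − 0.2120) / (0.517 × 2) = 0.66 × 0.3716 = 0.2453

0.245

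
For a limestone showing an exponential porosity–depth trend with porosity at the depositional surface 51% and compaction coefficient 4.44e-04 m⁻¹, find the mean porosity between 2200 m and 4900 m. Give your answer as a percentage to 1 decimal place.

Working in km (1 km = 1000 m; c in km⁻¹ = c in m⁻¹ × 1000):
⟨φ⟩ = (1/(Z₂−Z₁)) ∫ φ₀ e^(−cZ) dZ = φ₀·(e^(−c·Z₁) − e^(−c·Z₂)) / (c·(Z₂−Z₁))
e^(−0.444×2.2) = 0.3765; e^(−0.444×4.9) = 0.1135
⟨φ⟩ = 0.51 × (0.3765 − 0.1135) / (0.444 × 2.7) = 0.51 × 0.2194 = 0.1119

11.2%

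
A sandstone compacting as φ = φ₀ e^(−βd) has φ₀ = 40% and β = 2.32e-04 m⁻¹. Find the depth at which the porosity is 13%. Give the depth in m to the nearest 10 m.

4840 m

Working in km (1 km = 1000 m; β in km⁻¹ = β in m⁻¹ × 1000):
Invert Athy's law: d = ln(φ₀/φ) / β
d = ln(0.4/0.13) / 0.232 = ln(3.077) / 0.232 = 1.1239 / 0.232 = 4.845 km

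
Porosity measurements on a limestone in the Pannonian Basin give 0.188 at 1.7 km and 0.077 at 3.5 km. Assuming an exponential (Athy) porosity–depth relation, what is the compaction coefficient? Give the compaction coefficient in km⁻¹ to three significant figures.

Athy: phi(Z) = phi₀ e^(−kZ) ⇒ phi₁/phi₂ = e^{k(Z₂−Z₁)} ⇒ k = ln(phi₁/phi₂)/(Z₂−Z₁)
k = ln(0.188/0.077) / (3.5 − 1.7) = ln(2.442) / 1.8 = 0.8926 / 1.8 = 0.4959 km⁻¹

0.496 km⁻¹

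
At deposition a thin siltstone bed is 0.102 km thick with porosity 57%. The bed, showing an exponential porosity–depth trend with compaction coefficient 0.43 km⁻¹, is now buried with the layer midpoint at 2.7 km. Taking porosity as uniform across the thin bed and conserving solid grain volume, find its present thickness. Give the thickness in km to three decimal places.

0.053 km

Porosity at 2.7 km: phi = 0.57·exp(−0.43×2.7) = 0.1785
Solid-volume conservation: h(1−phi) = h₀(1−phi₀) ⇒ h = h₀·(1−phi₀)/(1−phi)
h = 0.102 × (1 − 0.57)/(1 − 0.1785) = 0.102 × 0.5234 = 0.0534 km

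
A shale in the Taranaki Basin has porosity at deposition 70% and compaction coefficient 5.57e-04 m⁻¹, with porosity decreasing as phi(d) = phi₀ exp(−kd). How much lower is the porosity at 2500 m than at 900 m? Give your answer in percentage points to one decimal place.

Working in km (1 km = 1000 m; k in km⁻¹ = k in m⁻¹ × 1000):
phi(0.9) = 0.7·e^(−0.557×0.9) = 0.4240
phi(2.5) = 0.7·e^(−0.557×2.5) = 0.1739
Δphi = 0.4240 − 0.1739 = 0.2501

25.0 percentage points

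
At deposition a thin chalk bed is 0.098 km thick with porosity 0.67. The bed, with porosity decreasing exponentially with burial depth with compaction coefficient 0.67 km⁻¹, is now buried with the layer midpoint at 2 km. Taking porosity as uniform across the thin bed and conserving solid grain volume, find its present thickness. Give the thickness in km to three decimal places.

Porosity at 2 km: n = 0.67·exp(−0.67×2) = 0.1754
Solid-volume conservation: h(1−n) = h₀(1−n₀) ⇒ h = h₀·(1−n₀)/(1−n)
h = 0.098 × (1 − 0.67)/(1 − 0.1754) = 0.098 × 0.4002 = 0.0392 km

0.039 km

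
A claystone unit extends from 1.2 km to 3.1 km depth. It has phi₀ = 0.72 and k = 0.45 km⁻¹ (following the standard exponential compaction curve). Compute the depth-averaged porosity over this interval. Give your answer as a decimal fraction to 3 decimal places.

0.282

⟨phi⟩ = (1/(d₂−d₁)) ∫ phi₀ e^(−kd) dd = phi₀·(e^(−k·d₁) − e^(−k·d₂)) / (k·(d₂−d₁))
e^(−0.45×1.2) = 0.5827; e^(−0.45×3.1) = 0.2478
⟨phi⟩ = 0.72 × (0.5827 − 0.2478) / (0.45 × 1.9) = 0.72 × 0.3917 = 0.2820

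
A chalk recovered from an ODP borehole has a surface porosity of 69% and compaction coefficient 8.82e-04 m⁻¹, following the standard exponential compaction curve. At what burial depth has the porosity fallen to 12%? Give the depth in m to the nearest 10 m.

Working in km (1 km = 1000 m; c in km⁻¹ = c in m⁻¹ × 1000):
Invert Athy's law: d = ln(phi₀/phi) / c
d = ln(0.69/0.12) / 0.882 = ln(5.75) / 0.882 = 1.7492 / 0.882 = 1.983 km

1980 m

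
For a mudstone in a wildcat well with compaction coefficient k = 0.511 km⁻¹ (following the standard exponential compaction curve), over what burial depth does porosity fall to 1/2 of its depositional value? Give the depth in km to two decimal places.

1.36 km

n/n₀ = 1/2 ⇒ exp(−k·Z) = 1/2 ⇒ Z = ln(2) / k
Z = 0.6931 / 0.511 = 1.356 km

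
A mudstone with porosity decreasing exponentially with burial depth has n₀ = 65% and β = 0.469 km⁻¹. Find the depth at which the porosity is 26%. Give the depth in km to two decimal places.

Invert Athy's law: z = ln(n₀/n) / β
z = ln(0.65/0.26) / 0.469 = ln(2.5) / 0.469 = 0.9163 / 0.469 = 1.954 km

1.95 km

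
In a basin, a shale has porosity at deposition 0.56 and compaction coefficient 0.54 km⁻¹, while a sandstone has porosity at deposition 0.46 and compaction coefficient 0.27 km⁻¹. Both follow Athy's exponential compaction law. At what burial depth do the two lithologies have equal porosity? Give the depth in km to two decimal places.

0.73 km

Set n₀ₐ e^(−cₐz) = n₀ᵦ e^(−cᵦz) ⇒ ln(n₀ₐ/n₀ᵦ) = (cₐ − cᵦ)·z
z = ln(0.56/0.46) / (0.54 − 0.27) = 0.1967 / 0.27 = 0.729 km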